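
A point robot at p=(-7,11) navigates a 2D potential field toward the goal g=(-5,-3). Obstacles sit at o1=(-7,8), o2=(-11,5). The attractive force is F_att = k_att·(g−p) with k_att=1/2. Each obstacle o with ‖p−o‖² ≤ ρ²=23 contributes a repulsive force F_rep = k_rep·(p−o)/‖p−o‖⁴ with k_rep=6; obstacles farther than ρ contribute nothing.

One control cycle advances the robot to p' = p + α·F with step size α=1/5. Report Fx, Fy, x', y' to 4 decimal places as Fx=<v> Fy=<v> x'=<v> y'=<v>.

F_att = 1/2·(g−p) = 1/2·(2,-14) = (1.0000,-7.0000)
o1: d²=9 ≤ ρ²=23; F_rep = 6·(0,3)/9² = (0.0000,0.2222)
o2: d²=52 > ρ²=23 → inactive
F = F_att + ΣF_rep = (1.0000,-6.7778)
p' = p + 1/5·F = (-6.8000,9.6444)

Fx=1.0000 Fy=-6.7778 x'=-6.8000 y'=9.6444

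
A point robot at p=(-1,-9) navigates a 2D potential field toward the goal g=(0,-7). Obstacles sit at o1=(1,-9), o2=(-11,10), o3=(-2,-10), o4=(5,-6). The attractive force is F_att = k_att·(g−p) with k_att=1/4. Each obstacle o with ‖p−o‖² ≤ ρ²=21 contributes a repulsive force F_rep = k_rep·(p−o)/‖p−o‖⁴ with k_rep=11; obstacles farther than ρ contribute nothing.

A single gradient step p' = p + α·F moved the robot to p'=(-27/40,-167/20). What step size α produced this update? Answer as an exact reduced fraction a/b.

F_att = 1/4·(g−p) = 1/4·(1,2) = (0.2500,0.5000)
o1: d²=4 ≤ ρ²=21; F_rep = 11·(-2,0)/4² = (-1.3750,0.0000)
o2: d²=461 > ρ²=21 → inactive
o3: d²=2 ≤ ρ²=21; F_rep = 11·(1,1)/2² = (2.7500,2.7500)
o4: d²=45 > ρ²=21 → inactive
F = F_att + ΣF_rep = (1.6250,3.2500)
Δp = p'−p = (0.3250,0.6500); α = Δx/Fx = (13/40) / (13/8) = 1/5
check: Δy/Fy = (13/20) / (13/4) = 1/5 ✓

α = 1/5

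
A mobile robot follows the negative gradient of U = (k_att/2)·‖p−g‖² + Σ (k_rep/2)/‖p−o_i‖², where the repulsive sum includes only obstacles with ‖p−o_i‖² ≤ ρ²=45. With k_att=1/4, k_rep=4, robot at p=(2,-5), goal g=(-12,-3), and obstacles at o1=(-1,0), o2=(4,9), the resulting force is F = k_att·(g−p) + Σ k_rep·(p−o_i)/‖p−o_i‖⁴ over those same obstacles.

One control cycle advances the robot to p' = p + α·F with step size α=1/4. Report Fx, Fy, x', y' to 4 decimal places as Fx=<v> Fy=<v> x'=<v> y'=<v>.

F_att = 1/4·(g−p) = 1/4·(-14,2) = (-3.5000,0.5000)
o1: d²=34 ≤ ρ²=45; F_rep = 4·(3,-5)/34² = (0.0104,-0.0173)
o2: d²=200 > ρ²=45 → inactive
F = F_att + ΣF_rep = (-3.4896,0.4827)
p' = p + 1/4·F = (1.1276,-4.8793)

Fx=-3.4896 Fy=0.4827 x'=1.1276 y'=-4.8793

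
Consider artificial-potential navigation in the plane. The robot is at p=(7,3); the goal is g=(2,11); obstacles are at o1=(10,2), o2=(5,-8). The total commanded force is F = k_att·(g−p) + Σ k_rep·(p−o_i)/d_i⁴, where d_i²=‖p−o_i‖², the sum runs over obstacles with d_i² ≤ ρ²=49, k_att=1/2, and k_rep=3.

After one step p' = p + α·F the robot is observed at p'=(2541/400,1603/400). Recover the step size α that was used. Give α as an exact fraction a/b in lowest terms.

α = 1/4

F_att = 1/2·(g−p) = 1/2·(-5,8) = (-2.5000,4.0000)
o1: d²=10 ≤ ρ²=49; F_rep = 3·(-3,1)/10² = (-0.0900,0.0300)
o2: d²=125 > ρ²=49 → inactive
F = F_att + ΣF_rep = (-2.5900,4.0300)
Δp = p'−p = (-0.6475,1.0075); α = Δx/Fx = (-259/400) / (-259/100) = 1/4
check: Δy/Fy = (403/400) / (403/100) = 1/4 ✓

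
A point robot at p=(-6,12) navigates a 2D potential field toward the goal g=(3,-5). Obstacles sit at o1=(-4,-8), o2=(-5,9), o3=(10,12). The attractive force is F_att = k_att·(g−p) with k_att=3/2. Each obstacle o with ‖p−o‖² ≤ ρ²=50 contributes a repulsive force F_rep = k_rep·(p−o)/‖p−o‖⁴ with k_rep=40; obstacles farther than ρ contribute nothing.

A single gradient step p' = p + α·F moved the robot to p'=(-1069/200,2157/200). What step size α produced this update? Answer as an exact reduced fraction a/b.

F_att = 3/2·(g−p) = 3/2·(9,-17) = (13.5000,-25.5000)
o1: d²=404 > ρ²=50 → inactive
o2: d²=10 ≤ ρ²=50; F_rep = 40·(-1,3)/10² = (-0.4000,1.2000)
o3: d²=256 > ρ²=50 → inactive
F = F_att + ΣF_rep = (13.1000,-24.3000)
Δp = p'−p = (0.6550,-1.2150); α = Δx/Fx = (131/200) / (131/10) = 1/20
check: Δy/Fy = (-243/200) / (-243/10) = 1/20 ✓

α = 1/20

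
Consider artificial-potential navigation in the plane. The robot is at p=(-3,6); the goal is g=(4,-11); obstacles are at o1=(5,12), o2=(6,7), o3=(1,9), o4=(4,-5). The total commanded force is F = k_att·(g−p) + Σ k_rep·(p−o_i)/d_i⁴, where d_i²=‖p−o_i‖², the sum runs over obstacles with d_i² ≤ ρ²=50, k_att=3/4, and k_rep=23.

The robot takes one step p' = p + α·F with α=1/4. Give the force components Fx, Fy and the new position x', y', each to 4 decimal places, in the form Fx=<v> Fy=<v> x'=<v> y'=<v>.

Fx=5.1028 Fy=-12.8604 x'=-1.7243 y'=2.7849

F_att = 3/4·(g−p) = 3/4·(7,-17) = (5.2500,-12.7500)
o1: d²=100 > ρ²=50 → inactive
o2: d²=82 > ρ²=50 → inactive
o3: d²=25 ≤ ρ²=50; F_rep = 23·(-4,-3)/25² = (-0.1472,-0.1104)
o4: d²=170 > ρ²=50 → inactive
F = F_att + ΣF_rep = (5.1028,-12.8604)
p' = p + 1/4·F = (-1.7243,2.7849)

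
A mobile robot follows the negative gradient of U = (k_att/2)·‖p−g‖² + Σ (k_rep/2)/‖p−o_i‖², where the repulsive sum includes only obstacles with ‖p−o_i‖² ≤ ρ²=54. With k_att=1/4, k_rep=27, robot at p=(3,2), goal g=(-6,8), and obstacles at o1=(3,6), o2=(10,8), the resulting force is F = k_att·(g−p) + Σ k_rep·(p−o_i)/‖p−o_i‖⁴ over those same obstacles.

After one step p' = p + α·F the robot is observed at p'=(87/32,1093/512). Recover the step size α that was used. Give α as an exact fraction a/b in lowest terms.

α = 1/8

F_att = 1/4·(g−p) = 1/4·(-9,6) = (-2.2500,1.5000)
o1: d²=16 ≤ ρ²=54; F_rep = 27·(0,-4)/16² = (0.0000,-0.4219)
o2: d²=85 > ρ²=54 → inactive
F = F_att + ΣF_rep = (-2.2500,1.0781)
Δp = p'−p = (-0.2812,0.1348); α = Δx/Fx = (-9/32) / (-9/4) = 1/8
check: Δy/Fy = (69/512) / (69/64) = 1/8 ✓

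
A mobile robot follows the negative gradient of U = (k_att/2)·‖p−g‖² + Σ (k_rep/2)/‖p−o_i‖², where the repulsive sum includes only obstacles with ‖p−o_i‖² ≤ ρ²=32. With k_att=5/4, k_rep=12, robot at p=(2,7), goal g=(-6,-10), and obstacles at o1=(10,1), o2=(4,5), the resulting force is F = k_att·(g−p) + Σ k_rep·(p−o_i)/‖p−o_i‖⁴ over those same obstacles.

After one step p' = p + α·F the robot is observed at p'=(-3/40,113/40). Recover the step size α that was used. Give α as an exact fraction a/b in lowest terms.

F_att = 5/4·(g−p) = 5/4·(-8,-17) = (-10.0000,-21.2500)
o1: d²=100 > ρ²=32 → inactive
o2: d²=8 ≤ ρ²=32; F_rep = 12·(-2,2)/8² = (-0.3750,0.3750)
F = F_att + ΣF_rep = (-10.3750,-20.8750)
Δp = p'−p = (-2.0750,-4.1750); α = Δx/Fx = (-83/40) / (-83/8) = 1/5
check: Δy/Fy = (-167/40) / (-167/8) = 1/5 ✓

α = 1/5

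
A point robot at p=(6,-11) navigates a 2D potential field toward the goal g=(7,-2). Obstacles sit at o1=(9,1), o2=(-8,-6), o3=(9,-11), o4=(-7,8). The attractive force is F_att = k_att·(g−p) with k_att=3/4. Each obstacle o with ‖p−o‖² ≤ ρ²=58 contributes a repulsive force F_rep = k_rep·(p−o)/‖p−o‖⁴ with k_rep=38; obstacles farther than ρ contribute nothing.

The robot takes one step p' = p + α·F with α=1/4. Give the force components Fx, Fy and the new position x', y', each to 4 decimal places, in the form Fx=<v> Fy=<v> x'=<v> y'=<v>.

Fx=-0.6574 Fy=6.7500 x'=5.8356 y'=-9.3125

F_att = 3/4·(g−p) = 3/4·(1,9) = (0.7500,6.7500)
o1: d²=153 > ρ²=58 → inactive
o2: d²=221 > ρ²=58 → inactive
o3: d²=9 ≤ ρ²=58; F_rep = 38·(-3,0)/9² = (-1.4074,0.0000)
o4: d²=530 > ρ²=58 → inactive
F = F_att + ΣF_rep = (-0.6574,6.7500)
p' = p + 1/4·F = (5.8356,-9.3125)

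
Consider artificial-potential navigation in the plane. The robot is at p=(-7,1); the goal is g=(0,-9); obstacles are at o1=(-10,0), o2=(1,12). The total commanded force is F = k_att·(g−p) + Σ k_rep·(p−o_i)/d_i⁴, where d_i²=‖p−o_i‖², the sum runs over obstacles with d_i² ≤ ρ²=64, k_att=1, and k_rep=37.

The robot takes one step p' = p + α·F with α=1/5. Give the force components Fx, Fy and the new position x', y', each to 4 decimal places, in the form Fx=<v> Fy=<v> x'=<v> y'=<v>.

Fx=8.1100 Fy=-9.6300 x'=-5.3780 y'=-0.9260

F_att = 1·(g−p) = 1·(7,-10) = (7.0000,-10.0000)
o1: d²=10 ≤ ρ²=64; F_rep = 37·(3,1)/10² = (1.1100,0.3700)
o2: d²=185 > ρ²=64 → inactive
F = F_att + ΣF_rep = (8.1100,-9.6300)
p' = p + 1/5·F = (-5.3780,-0.9260)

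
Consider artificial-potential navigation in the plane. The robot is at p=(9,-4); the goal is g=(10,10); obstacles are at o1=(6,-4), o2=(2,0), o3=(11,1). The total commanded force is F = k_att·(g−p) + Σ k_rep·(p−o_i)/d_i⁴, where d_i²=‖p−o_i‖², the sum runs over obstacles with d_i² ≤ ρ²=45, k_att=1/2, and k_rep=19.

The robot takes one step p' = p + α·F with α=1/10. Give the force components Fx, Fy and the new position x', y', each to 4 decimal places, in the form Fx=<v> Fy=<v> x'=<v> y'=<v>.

Fx=1.1585 Fy=6.8870 x'=9.1159 y'=-3.3113

F_att = 1/2·(g−p) = 1/2·(1,14) = (0.5000,7.0000)
o1: d²=9 ≤ ρ²=45; F_rep = 19·(3,0)/9² = (0.7037,0.0000)
o2: d²=65 > ρ²=45 → inactive
o3: d²=29 ≤ ρ²=45; F_rep = 19·(-2,-5)/29² = (-0.0452,-0.1130)
F = F_att + ΣF_rep = (1.1585,6.8870)
p' = p + 1/10·F = (9.1159,-3.3113)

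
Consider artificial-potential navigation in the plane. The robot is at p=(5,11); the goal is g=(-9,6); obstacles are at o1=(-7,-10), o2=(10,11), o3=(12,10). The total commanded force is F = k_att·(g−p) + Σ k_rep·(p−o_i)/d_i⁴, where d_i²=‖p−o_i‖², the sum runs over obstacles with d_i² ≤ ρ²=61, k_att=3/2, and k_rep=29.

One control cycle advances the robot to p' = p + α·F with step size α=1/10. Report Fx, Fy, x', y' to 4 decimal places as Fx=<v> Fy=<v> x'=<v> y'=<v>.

Fx=-21.3132 Fy=-7.4884 x'=2.8687 y'=10.2512

F_att = 3/2·(g−p) = 3/2·(-14,-5) = (-21.0000,-7.5000)
o1: d²=585 > ρ²=61 → inactive
o2: d²=25 ≤ ρ²=61; F_rep = 29·(-5,0)/25² = (-0.2320,0.0000)
o3: d²=50 ≤ ρ²=61; F_rep = 29·(-7,1)/50² = (-0.0812,0.0116)
F = F_att + ΣF_rep = (-21.3132,-7.4884)
p' = p + 1/10·F = (2.8687,10.2512)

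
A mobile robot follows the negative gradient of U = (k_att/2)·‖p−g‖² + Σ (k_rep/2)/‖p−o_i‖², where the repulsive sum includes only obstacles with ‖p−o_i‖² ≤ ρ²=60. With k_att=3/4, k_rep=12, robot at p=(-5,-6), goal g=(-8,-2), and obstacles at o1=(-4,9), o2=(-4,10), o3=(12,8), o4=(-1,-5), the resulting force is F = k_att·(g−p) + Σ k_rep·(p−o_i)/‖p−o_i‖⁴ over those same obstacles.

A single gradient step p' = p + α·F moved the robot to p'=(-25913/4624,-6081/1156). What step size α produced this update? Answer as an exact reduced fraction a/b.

α = 1/4

F_att = 3/4·(g−p) = 3/4·(-3,4) = (-2.2500,3.0000)
o1: d²=226 > ρ²=60 → inactive
o2: d²=257 > ρ²=60 → inactive
o3: d²=485 > ρ²=60 → inactive
o4: d²=17 ≤ ρ²=60; F_rep = 12·(-4,-1)/17² = (-0.1661,-0.0415)
F = F_att + ΣF_rep = (-2.4161,2.9585)
Δp = p'−p = (-0.6040,0.7396); α = Δx/Fx = (-2793/4624) / (-2793/1156) = 1/4
check: Δy/Fy = (855/1156) / (855/289) = 1/4 ✓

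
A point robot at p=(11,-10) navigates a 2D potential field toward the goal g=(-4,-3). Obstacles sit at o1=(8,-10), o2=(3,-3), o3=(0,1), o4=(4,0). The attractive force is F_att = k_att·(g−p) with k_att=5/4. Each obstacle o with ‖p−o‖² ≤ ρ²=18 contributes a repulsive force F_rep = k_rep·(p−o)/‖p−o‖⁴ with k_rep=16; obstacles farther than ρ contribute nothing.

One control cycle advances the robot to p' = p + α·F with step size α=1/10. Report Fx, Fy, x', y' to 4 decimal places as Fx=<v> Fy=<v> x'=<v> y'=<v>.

Fx=-18.1574 Fy=8.7500 x'=9.1843 y'=-9.1250

F_att = 5/4·(g−p) = 5/4·(-15,7) = (-18.7500,8.7500)
o1: d²=9 ≤ ρ²=18; F_rep = 16·(3,0)/9² = (0.5926,0.0000)
o2: d²=113 > ρ²=18 → inactive
o3: d²=242 > ρ²=18 → inactive
o4: d²=149 > ρ²=18 → inactive
F = F_att + ΣF_rep = (-18.1574,8.7500)
p' = p + 1/10·F = (9.1843,-9.1250)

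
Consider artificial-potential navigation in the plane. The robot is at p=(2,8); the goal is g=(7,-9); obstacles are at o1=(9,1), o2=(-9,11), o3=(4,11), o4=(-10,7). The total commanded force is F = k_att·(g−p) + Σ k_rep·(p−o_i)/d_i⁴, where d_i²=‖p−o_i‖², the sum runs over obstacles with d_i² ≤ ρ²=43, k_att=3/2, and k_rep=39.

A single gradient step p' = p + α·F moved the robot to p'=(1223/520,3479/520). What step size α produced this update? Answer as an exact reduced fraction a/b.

F_att = 3/2·(g−p) = 3/2·(5,-17) = (7.5000,-25.5000)
o1: d²=98 > ρ²=43 → inactive
o2: d²=130 > ρ²=43 → inactive
o3: d²=13 ≤ ρ²=43; F_rep = 39·(-2,-3)/13² = (-0.4615,-0.6923)
o4: d²=145 > ρ²=43 → inactive
F = F_att + ΣF_rep = (7.0385,-26.1923)
Δp = p'−p = (0.3519,-1.3096); α = Δx/Fx = (183/520) / (183/26) = 1/20
check: Δy/Fy = (-681/520) / (-681/26) = 1/20 ✓

α = 1/20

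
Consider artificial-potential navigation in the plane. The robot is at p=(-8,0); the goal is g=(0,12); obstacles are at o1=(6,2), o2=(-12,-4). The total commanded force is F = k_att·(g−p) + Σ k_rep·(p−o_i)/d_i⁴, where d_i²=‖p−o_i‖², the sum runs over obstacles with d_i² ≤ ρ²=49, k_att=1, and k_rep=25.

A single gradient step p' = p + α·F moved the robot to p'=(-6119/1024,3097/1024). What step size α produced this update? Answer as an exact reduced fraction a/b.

α = 1/4

F_att = 1·(g−p) = 1·(8,12) = (8.0000,12.0000)
o1: d²=200 > ρ²=49 → inactive
o2: d²=32 ≤ ρ²=49; F_rep = 25·(4,4)/32² = (0.0977,0.0977)
F = F_att + ΣF_rep = (8.0977,12.0977)
Δp = p'−p = (2.0244,3.0244); α = Δx/Fx = (2073/1024) / (2073/256) = 1/4
check: Δy/Fy = (3097/1024) / (3097/256) = 1/4 ✓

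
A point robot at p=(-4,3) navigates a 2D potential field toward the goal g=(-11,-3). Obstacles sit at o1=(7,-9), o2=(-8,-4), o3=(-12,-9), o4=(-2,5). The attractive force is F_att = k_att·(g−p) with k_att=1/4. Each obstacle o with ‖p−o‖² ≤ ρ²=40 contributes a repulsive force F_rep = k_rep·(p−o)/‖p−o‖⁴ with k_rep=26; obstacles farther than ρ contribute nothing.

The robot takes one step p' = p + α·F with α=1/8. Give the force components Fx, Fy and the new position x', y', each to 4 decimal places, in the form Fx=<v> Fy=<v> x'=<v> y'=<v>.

F_att = 1/4·(g−p) = 1/4·(-7,-6) = (-1.7500,-1.5000)
o1: d²=265 > ρ²=40 → inactive
o2: d²=65 > ρ²=40 → inactive
o3: d²=208 > ρ²=40 → inactive
o4: d²=8 ≤ ρ²=40; F_rep = 26·(-2,-2)/8² = (-0.8125,-0.8125)
F = F_att + ΣF_rep = (-2.5625,-2.3125)
p' = p + 1/8·F = (-4.3203,2.7109)

Fx=-2.5625 Fy=-2.3125 x'=-4.3203 y'=2.7109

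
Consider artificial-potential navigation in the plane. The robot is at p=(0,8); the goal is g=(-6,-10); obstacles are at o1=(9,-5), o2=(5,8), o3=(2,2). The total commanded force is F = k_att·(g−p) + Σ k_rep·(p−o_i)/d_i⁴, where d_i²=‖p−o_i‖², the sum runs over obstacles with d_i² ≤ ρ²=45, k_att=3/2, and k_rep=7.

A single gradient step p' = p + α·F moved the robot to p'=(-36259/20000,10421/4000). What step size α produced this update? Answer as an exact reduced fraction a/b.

α = 1/5

F_att = 3/2·(g−p) = 3/2·(-6,-18) = (-9.0000,-27.0000)
o1: d²=250 > ρ²=45 → inactive
o2: d²=25 ≤ ρ²=45; F_rep = 7·(-5,0)/25² = (-0.0560,0.0000)
o3: d²=40 ≤ ρ²=45; F_rep = 7·(-2,6)/40² = (-0.0088,0.0262)
F = F_att + ΣF_rep = (-9.0648,-26.9737)
Δp = p'−p = (-1.8130,-5.3948); α = Δx/Fx = (-36259/20000) / (-36259/4000) = 1/5
check: Δy/Fy = (-21579/4000) / (-21579/800) = 1/5 ✓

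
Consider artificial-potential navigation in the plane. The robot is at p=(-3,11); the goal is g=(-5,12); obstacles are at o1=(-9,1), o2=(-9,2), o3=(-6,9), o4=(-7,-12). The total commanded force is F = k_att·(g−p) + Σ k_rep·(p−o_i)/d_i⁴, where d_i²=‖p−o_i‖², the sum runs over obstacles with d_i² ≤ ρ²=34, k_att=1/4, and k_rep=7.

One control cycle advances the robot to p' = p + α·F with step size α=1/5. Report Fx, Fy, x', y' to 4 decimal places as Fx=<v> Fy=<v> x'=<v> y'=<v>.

F_att = 1/4·(g−p) = 1/4·(-2,1) = (-0.5000,0.2500)
o1: d²=136 > ρ²=34 → inactive
o2: d²=117 > ρ²=34 → inactive
o3: d²=13 ≤ ρ²=34; F_rep = 7·(3,2)/13² = (0.1243,0.0828)
o4: d²=545 > ρ²=34 → inactive
F = F_att + ΣF_rep = (-0.3757,0.3328)
p' = p + 1/5·F = (-3.0751,11.0666)

Fx=-0.3757 Fy=0.3328 x'=-3.0751 y'=11.0666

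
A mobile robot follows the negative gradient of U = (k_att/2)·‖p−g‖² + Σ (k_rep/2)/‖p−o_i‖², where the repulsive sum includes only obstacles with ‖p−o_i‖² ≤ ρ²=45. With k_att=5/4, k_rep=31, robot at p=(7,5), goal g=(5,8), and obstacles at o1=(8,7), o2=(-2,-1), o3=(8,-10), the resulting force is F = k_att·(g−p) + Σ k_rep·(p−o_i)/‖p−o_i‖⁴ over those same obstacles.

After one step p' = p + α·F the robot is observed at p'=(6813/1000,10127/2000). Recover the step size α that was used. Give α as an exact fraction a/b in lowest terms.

F_att = 5/4·(g−p) = 5/4·(-2,3) = (-2.5000,3.7500)
o1: d²=5 ≤ ρ²=45; F_rep = 31·(-1,-2)/5² = (-1.2400,-2.4800)
o2: d²=117 > ρ²=45 → inactive
o3: d²=226 > ρ²=45 → inactive
F = F_att + ΣF_rep = (-3.7400,1.2700)
Δp = p'−p = (-0.1870,0.0635); α = Δx/Fx = (-187/1000) / (-187/50) = 1/20
check: Δy/Fy = (127/2000) / (127/100) = 1/20 ✓

α = 1/20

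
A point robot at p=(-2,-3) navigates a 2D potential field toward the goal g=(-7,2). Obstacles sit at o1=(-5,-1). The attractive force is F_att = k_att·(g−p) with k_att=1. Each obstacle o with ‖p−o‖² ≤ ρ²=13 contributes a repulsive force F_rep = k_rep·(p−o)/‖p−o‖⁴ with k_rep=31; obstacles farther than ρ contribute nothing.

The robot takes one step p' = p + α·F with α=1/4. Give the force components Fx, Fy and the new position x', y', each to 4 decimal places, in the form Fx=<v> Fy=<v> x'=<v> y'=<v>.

Fx=-4.4497 Fy=4.6331 x'=-3.1124 y'=-1.8417

F_att = 1·(g−p) = 1·(-5,5) = (-5.0000,5.0000)
o1: d²=13 ≤ ρ²=13; F_rep = 31·(3,-2)/13² = (0.5503,-0.3669)
F = F_att + ΣF_rep = (-4.4497,4.6331)
p' = p + 1/4·F = (-3.1124,-1.8417)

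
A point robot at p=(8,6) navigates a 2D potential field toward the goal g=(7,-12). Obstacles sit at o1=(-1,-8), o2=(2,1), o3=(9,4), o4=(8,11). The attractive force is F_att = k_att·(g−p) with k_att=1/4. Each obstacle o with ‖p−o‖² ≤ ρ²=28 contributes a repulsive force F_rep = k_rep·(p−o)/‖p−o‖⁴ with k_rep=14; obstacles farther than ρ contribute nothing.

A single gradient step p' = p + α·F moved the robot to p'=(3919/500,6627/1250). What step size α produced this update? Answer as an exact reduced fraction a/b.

α = 1/5

F_att = 1/4·(g−p) = 1/4·(-1,-18) = (-0.2500,-4.5000)
o1: d²=277 > ρ²=28 → inactive
o2: d²=61 > ρ²=28 → inactive
o3: d²=5 ≤ ρ²=28; F_rep = 14·(-1,2)/5² = (-0.5600,1.1200)
o4: d²=25 ≤ ρ²=28; F_rep = 14·(0,-5)/25² = (0.0000,-0.1120)
F = F_att + ΣF_rep = (-0.8100,-3.4920)
Δp = p'−p = (-0.1620,-0.6984); α = Δx/Fx = (-81/500) / (-81/100) = 1/5
check: Δy/Fy = (-873/1250) / (-873/250) = 1/5 ✓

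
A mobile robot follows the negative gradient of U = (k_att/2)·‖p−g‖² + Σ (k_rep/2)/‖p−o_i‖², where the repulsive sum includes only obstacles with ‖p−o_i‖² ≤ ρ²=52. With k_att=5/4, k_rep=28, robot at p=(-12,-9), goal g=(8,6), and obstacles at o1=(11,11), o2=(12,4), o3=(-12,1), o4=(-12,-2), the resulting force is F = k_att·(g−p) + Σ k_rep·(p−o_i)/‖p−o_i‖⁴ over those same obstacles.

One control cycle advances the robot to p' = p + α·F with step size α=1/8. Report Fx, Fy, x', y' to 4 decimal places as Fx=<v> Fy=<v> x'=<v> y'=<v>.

F_att = 5/4·(g−p) = 5/4·(20,15) = (25.0000,18.7500)
o1: d²=929 > ρ²=52 → inactive
o2: d²=745 > ρ²=52 → inactive
o3: d²=100 > ρ²=52 → inactive
o4: d²=49 ≤ ρ²=52; F_rep = 28·(0,-7)/49² = (0.0000,-0.0816)
F = F_att + ΣF_rep = (25.0000,18.6684)
p' = p + 1/8·F = (-8.8750,-6.6665)

Fx=25.0000 Fy=18.6684 x'=-8.8750 y'=-6.6665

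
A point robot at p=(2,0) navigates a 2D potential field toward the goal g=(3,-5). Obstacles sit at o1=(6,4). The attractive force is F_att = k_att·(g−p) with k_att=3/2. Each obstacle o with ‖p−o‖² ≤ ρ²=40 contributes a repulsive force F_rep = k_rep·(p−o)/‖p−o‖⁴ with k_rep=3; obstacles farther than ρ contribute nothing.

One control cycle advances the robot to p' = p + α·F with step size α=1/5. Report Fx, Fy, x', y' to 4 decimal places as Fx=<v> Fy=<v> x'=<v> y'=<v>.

Fx=1.4883 Fy=-7.5117 x'=2.2977 y'=-1.5023

F_att = 3/2·(g−p) = 3/2·(1,-5) = (1.5000,-7.5000)
o1: d²=32 ≤ ρ²=40; F_rep = 3·(-4,-4)/32² = (-0.0117,-0.0117)
F = F_att + ΣF_rep = (1.4883,-7.5117)
p' = p + 1/5·F = (2.2977,-1.5023)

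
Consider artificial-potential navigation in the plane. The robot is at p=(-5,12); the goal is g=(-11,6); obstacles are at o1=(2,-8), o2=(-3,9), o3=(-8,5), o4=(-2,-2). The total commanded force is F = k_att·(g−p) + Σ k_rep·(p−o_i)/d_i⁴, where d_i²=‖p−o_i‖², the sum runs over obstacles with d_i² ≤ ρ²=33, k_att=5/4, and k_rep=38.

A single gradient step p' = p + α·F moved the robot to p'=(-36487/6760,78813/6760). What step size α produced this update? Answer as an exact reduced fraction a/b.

F_att = 5/4·(g−p) = 5/4·(-6,-6) = (-7.5000,-7.5000)
o1: d²=449 > ρ²=33 → inactive
o2: d²=13 ≤ ρ²=33; F_rep = 38·(-2,3)/13² = (-0.4497,0.6746)
o3: d²=58 > ρ²=33 → inactive
o4: d²=205 > ρ²=33 → inactive
F = F_att + ΣF_rep = (-7.9497,-6.8254)
Δp = p'−p = (-0.3975,-0.3413); α = Δx/Fx = (-2687/6760) / (-2687/338) = 1/20
check: Δy/Fy = (-2307/6760) / (-2307/338) = 1/20 ✓

α = 1/20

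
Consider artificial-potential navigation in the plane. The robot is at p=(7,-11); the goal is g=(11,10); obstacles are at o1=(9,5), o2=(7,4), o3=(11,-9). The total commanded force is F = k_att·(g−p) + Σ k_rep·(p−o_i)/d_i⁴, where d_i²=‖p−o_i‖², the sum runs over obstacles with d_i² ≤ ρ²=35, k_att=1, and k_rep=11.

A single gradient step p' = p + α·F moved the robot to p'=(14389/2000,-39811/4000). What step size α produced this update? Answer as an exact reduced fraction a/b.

α = 1/20

F_att = 1·(g−p) = 1·(4,21) = (4.0000,21.0000)
o1: d²=260 > ρ²=35 → inactive
o2: d²=225 > ρ²=35 → inactive
o3: d²=20 ≤ ρ²=35; F_rep = 11·(-4,-2)/20² = (-0.1100,-0.0550)
F = F_att + ΣF_rep = (3.8900,20.9450)
Δp = p'−p = (0.1945,1.0473); α = Δx/Fx = (389/2000) / (389/100) = 1/20
check: Δy/Fy = (4189/4000) / (4189/200) = 1/20 ✓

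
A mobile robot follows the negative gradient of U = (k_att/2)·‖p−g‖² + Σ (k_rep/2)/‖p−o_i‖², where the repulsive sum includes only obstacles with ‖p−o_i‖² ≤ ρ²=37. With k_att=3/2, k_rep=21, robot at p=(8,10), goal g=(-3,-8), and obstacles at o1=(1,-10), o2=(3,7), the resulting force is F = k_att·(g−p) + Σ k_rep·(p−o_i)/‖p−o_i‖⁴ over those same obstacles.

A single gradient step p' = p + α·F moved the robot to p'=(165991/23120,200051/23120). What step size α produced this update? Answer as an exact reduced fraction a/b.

α = 1/20

F_att = 3/2·(g−p) = 3/2·(-11,-18) = (-16.5000,-27.0000)
o1: d²=449 > ρ²=37 → inactive
o2: d²=34 ≤ ρ²=37; F_rep = 21·(5,3)/34² = (0.0908,0.0545)
F = F_att + ΣF_rep = (-16.4092,-26.9455)
Δp = p'−p = (-0.8205,-1.3473); α = Δx/Fx = (-18969/23120) / (-18969/1156) = 1/20
check: Δy/Fy = (-31149/23120) / (-31149/1156) = 1/20 ✓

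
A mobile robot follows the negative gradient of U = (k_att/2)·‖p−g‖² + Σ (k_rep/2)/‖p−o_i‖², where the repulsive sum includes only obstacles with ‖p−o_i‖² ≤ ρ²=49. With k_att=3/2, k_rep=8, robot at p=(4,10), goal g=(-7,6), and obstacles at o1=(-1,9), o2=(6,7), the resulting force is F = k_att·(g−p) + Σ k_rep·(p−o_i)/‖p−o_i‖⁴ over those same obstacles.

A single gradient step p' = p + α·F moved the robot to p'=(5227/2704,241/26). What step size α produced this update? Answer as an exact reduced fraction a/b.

α = 1/8

F_att = 3/2·(g−p) = 3/2·(-11,-4) = (-16.5000,-6.0000)
o1: d²=26 ≤ ρ²=49; F_rep = 8·(5,1)/26² = (0.0592,0.0118)
o2: d²=13 ≤ ρ²=49; F_rep = 8·(-2,3)/13² = (-0.0947,0.1420)
F = F_att + ΣF_rep = (-16.5355,-5.8462)
Δp = p'−p = (-2.0669,-0.7308); α = Δx/Fx = (-5589/2704) / (-5589/338) = 1/8
check: Δy/Fy = (-19/26) / (-76/13) = 1/8 ✓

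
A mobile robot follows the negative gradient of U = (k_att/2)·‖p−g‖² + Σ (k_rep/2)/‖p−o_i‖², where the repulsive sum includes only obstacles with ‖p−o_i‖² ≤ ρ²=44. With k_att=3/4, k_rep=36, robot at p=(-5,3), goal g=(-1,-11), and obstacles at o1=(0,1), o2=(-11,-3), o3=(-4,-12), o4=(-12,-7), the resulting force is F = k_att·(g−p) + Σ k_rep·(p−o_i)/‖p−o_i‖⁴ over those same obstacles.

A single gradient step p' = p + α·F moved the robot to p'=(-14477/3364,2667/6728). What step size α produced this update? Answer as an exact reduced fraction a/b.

F_att = 3/4·(g−p) = 3/4·(4,-14) = (3.0000,-10.5000)
o1: d²=29 ≤ ρ²=44; F_rep = 36·(-5,2)/29² = (-0.2140,0.0856)
o2: d²=72 > ρ²=44 → inactive
o3: d²=226 > ρ²=44 → inactive
o4: d²=149 > ρ²=44 → inactive
F = F_att + ΣF_rep = (2.7860,-10.4144)
Δp = p'−p = (0.6965,-2.6036); α = Δx/Fx = (2343/3364) / (2343/841) = 1/4
check: Δy/Fy = (-17517/6728) / (-17517/1682) = 1/4 ✓

α = 1/4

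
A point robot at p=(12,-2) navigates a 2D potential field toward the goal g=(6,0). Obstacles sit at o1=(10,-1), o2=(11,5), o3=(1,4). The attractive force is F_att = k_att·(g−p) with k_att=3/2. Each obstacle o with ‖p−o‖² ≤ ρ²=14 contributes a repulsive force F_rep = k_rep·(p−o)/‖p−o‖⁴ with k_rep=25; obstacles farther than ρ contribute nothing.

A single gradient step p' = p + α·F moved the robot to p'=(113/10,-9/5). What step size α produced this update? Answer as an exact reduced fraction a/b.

α = 1/10

F_att = 3/2·(g−p) = 3/2·(-6,2) = (-9.0000,3.0000)
o1: d²=5 ≤ ρ²=14; F_rep = 25·(2,-1)/5² = (2.0000,-1.0000)
o2: d²=50 > ρ²=14 → inactive
o3: d²=157 > ρ²=14 → inactive
F = F_att + ΣF_rep = (-7.0000,2.0000)
Δp = p'−p = (-0.7000,0.2000); α = Δx/Fx = (-7/10) / (-7) = 1/10
check: Δy/Fy = (1/5) / (2) = 1/10 ✓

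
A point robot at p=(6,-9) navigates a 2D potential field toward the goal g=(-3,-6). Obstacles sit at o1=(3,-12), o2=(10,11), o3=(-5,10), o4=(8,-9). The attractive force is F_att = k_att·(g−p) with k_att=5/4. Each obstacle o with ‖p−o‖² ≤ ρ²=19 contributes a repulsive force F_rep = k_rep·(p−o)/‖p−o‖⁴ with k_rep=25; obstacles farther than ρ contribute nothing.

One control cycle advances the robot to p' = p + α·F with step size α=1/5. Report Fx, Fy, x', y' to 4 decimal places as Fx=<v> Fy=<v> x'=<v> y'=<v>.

F_att = 5/4·(g−p) = 5/4·(-9,3) = (-11.2500,3.7500)
o1: d²=18 ≤ ρ²=19; F_rep = 25·(3,3)/18² = (0.2315,0.2315)
o2: d²=416 > ρ²=19 → inactive
o3: d²=482 > ρ²=19 → inactive
o4: d²=4 ≤ ρ²=19; F_rep = 25·(-2,0)/4² = (-3.1250,0.0000)
F = F_att + ΣF_rep = (-14.1435,3.9815)
p' = p + 1/5·F = (3.1713,-8.2037)

Fx=-14.1435 Fy=3.9815 x'=3.1713 y'=-8.2037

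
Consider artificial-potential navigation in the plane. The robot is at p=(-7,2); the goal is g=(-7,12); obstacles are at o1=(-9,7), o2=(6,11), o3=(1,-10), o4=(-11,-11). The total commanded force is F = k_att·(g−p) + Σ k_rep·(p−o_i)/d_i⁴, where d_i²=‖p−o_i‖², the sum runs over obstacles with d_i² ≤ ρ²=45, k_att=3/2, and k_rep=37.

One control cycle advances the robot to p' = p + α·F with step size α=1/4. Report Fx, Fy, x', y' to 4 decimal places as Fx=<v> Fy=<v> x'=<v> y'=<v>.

F_att = 3/2·(g−p) = 3/2·(0,10) = (0.0000,15.0000)
o1: d²=29 ≤ ρ²=45; F_rep = 37·(2,-5)/29² = (0.0880,-0.2200)
o2: d²=250 > ρ²=45 → inactive
o3: d²=208 > ρ²=45 → inactive
o4: d²=185 > ρ²=45 → inactive
F = F_att + ΣF_rep = (0.0880,14.7800)
p' = p + 1/4·F = (-6.9780,5.6950)

Fx=0.0880 Fy=14.7800 x'=-6.9780 y'=5.6950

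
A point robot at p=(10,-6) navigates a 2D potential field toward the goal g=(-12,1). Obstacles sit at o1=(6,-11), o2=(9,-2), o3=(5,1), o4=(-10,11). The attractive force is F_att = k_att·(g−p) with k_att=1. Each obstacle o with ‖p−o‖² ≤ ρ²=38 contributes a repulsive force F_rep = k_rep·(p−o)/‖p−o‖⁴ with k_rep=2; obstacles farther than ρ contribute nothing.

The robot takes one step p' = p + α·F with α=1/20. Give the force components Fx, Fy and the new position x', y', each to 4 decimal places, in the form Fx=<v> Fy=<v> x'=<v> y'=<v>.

Fx=-21.9931 Fy=6.9723 x'=8.9003 y'=-5.6514

F_att = 1·(g−p) = 1·(-22,7) = (-22.0000,7.0000)
o1: d²=41 > ρ²=38 → inactive
o2: d²=17 ≤ ρ²=38; F_rep = 2·(1,-4)/17² = (0.0069,-0.0277)
o3: d²=74 > ρ²=38 → inactive
o4: d²=689 > ρ²=38 → inactive
F = F_att + ΣF_rep = (-21.9931,6.9723)
p' = p + 1/20·F = (8.9003,-5.6514)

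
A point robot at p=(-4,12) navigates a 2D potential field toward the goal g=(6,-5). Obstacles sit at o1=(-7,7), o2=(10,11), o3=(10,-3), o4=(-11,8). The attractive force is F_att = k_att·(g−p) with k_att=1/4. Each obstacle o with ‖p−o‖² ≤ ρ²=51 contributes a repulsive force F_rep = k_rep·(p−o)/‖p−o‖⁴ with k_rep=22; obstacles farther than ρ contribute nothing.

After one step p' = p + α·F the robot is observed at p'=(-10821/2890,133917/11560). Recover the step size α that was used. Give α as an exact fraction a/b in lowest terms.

F_att = 1/4·(g−p) = 1/4·(10,-17) = (2.5000,-4.2500)
o1: d²=34 ≤ ρ²=51; F_rep = 22·(3,5)/34² = (0.0571,0.0952)
o2: d²=197 > ρ²=51 → inactive
o3: d²=421 > ρ²=51 → inactive
o4: d²=65 > ρ²=51 → inactive
F = F_att + ΣF_rep = (2.5571,-4.1548)
Δp = p'−p = (0.2557,-0.4155); α = Δx/Fx = (739/2890) / (739/289) = 1/10
check: Δy/Fy = (-4803/11560) / (-4803/1156) = 1/10 ✓

α = 1/10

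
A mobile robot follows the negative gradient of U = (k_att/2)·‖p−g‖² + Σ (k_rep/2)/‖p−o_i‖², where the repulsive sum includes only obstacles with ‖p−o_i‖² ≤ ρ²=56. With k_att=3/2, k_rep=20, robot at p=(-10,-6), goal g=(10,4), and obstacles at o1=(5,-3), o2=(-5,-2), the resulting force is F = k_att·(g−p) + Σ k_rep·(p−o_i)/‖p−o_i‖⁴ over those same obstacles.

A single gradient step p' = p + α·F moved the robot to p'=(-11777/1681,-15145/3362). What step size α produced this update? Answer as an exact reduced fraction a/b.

α = 1/10

F_att = 3/2·(g−p) = 3/2·(20,10) = (30.0000,15.0000)
o1: d²=234 > ρ²=56 → inactive
o2: d²=41 ≤ ρ²=56; F_rep = 20·(-5,-4)/41² = (-0.0595,-0.0476)
F = F_att + ΣF_rep = (29.9405,14.9524)
Δp = p'−p = (2.9941,1.4952); α = Δx/Fx = (5033/1681) / (50330/1681) = 1/10
check: Δy/Fy = (5027/3362) / (25135/1681) = 1/10 ✓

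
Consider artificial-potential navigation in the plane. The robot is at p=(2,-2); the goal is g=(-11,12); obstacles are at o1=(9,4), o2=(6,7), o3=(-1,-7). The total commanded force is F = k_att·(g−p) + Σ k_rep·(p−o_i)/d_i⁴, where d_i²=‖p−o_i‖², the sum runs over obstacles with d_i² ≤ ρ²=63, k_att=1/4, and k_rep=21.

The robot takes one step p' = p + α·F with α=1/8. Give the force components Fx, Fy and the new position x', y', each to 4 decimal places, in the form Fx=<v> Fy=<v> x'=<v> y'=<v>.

Fx=-3.1955 Fy=3.5908 x'=1.6006 y'=-1.5511

F_att = 1/4·(g−p) = 1/4·(-13,14) = (-3.2500,3.5000)
o1: d²=85 > ρ²=63 → inactive
o2: d²=97 > ρ²=63 → inactive
o3: d²=34 ≤ ρ²=63; F_rep = 21·(3,5)/34² = (0.0545,0.0908)
F = F_att + ΣF_rep = (-3.1955,3.5908)
p' = p + 1/8·F = (1.6006,-1.5511)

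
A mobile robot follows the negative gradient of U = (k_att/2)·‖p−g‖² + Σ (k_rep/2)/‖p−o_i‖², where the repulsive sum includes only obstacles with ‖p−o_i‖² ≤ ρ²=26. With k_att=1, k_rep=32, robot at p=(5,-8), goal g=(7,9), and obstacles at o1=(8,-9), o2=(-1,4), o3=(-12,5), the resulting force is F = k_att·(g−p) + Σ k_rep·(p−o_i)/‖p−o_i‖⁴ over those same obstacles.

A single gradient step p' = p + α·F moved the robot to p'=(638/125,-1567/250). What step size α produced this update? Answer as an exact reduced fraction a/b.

F_att = 1·(g−p) = 1·(2,17) = (2.0000,17.0000)
o1: d²=10 ≤ ρ²=26; F_rep = 32·(-3,1)/10² = (-0.9600,0.3200)
o2: d²=180 > ρ²=26 → inactive
o3: d²=458 > ρ²=26 → inactive
F = F_att + ΣF_rep = (1.0400,17.3200)
Δp = p'−p = (0.1040,1.7320); α = Δx/Fx = (13/125) / (26/25) = 1/10
check: Δy/Fy = (433/250) / (433/25) = 1/10 ✓

α = 1/10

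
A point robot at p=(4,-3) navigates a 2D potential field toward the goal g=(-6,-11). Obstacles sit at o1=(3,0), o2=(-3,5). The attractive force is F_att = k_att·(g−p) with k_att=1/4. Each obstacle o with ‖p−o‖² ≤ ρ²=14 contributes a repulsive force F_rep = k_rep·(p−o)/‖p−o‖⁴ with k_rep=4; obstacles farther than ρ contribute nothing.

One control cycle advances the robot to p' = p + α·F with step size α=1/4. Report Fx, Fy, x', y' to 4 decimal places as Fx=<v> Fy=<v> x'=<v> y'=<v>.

Fx=-2.4600 Fy=-2.1200 x'=3.3850 y'=-3.5300

F_att = 1/4·(g−p) = 1/4·(-10,-8) = (-2.5000,-2.0000)
o1: d²=10 ≤ ρ²=14; F_rep = 4·(1,-3)/10² = (0.0400,-0.1200)
o2: d²=113 > ρ²=14 → inactive
F = F_att + ΣF_rep = (-2.4600,-2.1200)
p' = p + 1/4·F = (3.3850,-3.5300)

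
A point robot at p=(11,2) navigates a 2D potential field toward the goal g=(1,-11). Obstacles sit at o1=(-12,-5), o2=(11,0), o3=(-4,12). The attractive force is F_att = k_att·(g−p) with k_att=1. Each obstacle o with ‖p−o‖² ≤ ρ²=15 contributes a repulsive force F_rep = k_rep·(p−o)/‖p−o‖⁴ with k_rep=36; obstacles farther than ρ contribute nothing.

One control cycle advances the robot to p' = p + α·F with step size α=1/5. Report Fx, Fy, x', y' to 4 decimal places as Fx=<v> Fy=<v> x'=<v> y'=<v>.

Fx=-10.0000 Fy=-8.5000 x'=9.0000 y'=0.3000

F_att = 1·(g−p) = 1·(-10,-13) = (-10.0000,-13.0000)
o1: d²=578 > ρ²=15 → inactive
o2: d²=4 ≤ ρ²=15; F_rep = 36·(0,2)/4² = (0.0000,4.5000)
o3: d²=325 > ρ²=15 → inactive
F = F_att + ΣF_rep = (-10.0000,-8.5000)
p' = p + 1/5·F = (9.0000,0.3000)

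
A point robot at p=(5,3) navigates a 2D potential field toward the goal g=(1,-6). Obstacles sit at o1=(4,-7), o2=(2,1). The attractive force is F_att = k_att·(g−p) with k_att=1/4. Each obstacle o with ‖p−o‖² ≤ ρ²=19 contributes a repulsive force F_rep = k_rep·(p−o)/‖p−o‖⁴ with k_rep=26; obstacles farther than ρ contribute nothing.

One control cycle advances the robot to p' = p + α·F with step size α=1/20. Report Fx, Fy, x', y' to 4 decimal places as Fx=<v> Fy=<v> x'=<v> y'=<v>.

Fx=-0.5385 Fy=-1.9423 x'=4.9731 y'=2.9029

F_att = 1/4·(g−p) = 1/4·(-4,-9) = (-1.0000,-2.2500)
o1: d²=101 > ρ²=19 → inactive
o2: d²=13 ≤ ρ²=19; F_rep = 26·(3,2)/13² = (0.4615,0.3077)
F = F_att + ΣF_rep = (-0.5385,-1.9423)
p' = p + 1/20·F = (4.9731,2.9029)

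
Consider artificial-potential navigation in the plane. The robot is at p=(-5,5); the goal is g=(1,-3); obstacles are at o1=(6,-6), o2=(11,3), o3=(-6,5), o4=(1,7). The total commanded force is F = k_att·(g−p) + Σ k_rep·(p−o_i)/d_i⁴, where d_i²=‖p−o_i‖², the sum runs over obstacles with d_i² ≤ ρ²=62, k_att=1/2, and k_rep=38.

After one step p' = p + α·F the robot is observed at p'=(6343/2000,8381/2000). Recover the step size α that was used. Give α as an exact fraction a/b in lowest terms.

α = 1/5

F_att = 1/2·(g−p) = 1/2·(6,-8) = (3.0000,-4.0000)
o1: d²=242 > ρ²=62 → inactive
o2: d²=260 > ρ²=62 → inactive
o3: d²=1 ≤ ρ²=62; F_rep = 38·(1,0)/1² = (38.0000,0.0000)
o4: d²=40 ≤ ρ²=62; F_rep = 38·(-6,-2)/40² = (-0.1425,-0.0475)
F = F_att + ΣF_rep = (40.8575,-4.0475)
Δp = p'−p = (8.1715,-0.8095); α = Δx/Fx = (16343/2000) / (16343/400) = 1/5
check: Δy/Fy = (-1619/2000) / (-1619/400) = 1/5 ✓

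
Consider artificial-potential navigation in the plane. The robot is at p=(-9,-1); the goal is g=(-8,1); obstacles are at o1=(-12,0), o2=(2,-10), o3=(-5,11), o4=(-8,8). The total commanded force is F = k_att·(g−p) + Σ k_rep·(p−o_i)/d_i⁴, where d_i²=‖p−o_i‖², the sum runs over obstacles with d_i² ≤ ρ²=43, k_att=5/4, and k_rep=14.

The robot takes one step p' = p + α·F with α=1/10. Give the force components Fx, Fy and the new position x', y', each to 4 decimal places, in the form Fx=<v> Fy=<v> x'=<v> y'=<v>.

F_att = 5/4·(g−p) = 5/4·(1,2) = (1.2500,2.5000)
o1: d²=10 ≤ ρ²=43; F_rep = 14·(3,-1)/10² = (0.4200,-0.1400)
o2: d²=202 > ρ²=43 → inactive
o3: d²=160 > ρ²=43 → inactive
o4: d²=82 > ρ²=43 → inactive
F = F_att + ΣF_rep = (1.6700,2.3600)
p' = p + 1/10·F = (-8.8330,-0.7640)

Fx=1.6700 Fy=2.3600 x'=-8.8330 y'=-0.7640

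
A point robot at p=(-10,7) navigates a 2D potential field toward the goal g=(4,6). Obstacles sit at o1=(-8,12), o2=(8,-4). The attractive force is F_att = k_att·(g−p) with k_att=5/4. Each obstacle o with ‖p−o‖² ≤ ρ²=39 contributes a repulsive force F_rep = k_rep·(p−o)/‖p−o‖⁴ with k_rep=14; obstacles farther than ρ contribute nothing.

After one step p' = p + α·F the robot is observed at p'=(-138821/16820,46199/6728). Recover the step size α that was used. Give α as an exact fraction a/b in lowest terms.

α = 1/10

F_att = 5/4·(g−p) = 5/4·(14,-1) = (17.5000,-1.2500)
o1: d²=29 ≤ ρ²=39; F_rep = 14·(-2,-5)/29² = (-0.0333,-0.0832)
o2: d²=445 > ρ²=39 → inactive
F = F_att + ΣF_rep = (17.4667,-1.3332)
Δp = p'−p = (1.7467,-0.1333); α = Δx/Fx = (29379/16820) / (29379/1682) = 1/10
check: Δy/Fy = (-897/6728) / (-4485/3364) = 1/10 ✓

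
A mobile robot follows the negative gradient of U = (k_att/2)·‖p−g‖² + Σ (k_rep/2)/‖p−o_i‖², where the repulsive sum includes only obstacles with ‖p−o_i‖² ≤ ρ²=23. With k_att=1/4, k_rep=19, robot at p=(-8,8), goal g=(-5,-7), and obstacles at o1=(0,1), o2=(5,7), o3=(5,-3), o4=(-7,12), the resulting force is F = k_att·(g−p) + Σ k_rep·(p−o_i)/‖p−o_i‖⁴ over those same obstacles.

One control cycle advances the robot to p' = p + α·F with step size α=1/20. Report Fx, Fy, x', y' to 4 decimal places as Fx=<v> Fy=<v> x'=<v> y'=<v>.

Fx=0.6843 Fy=-4.0130 x'=-7.9658 y'=7.7994

F_att = 1/4·(g−p) = 1/4·(3,-15) = (0.7500,-3.7500)
o1: d²=113 > ρ²=23 → inactive
o2: d²=170 > ρ²=23 → inactive
o3: d²=290 > ρ²=23 → inactive
o4: d²=17 ≤ ρ²=23; F_rep = 19·(-1,-4)/17² = (-0.0657,-0.2630)
F = F_att + ΣF_rep = (0.6843,-4.0130)
p' = p + 1/20·F = (-7.9658,7.7994)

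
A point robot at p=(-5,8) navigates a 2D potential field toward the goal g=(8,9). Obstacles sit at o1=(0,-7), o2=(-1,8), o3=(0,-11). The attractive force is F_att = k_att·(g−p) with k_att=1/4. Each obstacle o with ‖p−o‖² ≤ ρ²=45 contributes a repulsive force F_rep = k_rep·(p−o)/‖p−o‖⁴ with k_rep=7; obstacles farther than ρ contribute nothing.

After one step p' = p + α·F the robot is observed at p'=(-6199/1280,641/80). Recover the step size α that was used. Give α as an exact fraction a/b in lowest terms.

α = 1/20

F_att = 1/4·(g−p) = 1/4·(13,1) = (3.2500,0.2500)
o1: d²=250 > ρ²=45 → inactive
o2: d²=16 ≤ ρ²=45; F_rep = 7·(-4,0)/16² = (-0.1094,0.0000)
o3: d²=386 > ρ²=45 → inactive
F = F_att + ΣF_rep = (3.1406,0.2500)
Δp = p'−p = (0.1570,0.0125); α = Δx/Fx = (201/1280) / (201/64) = 1/20
check: Δy/Fy = (1/80) / (1/4) = 1/20 ✓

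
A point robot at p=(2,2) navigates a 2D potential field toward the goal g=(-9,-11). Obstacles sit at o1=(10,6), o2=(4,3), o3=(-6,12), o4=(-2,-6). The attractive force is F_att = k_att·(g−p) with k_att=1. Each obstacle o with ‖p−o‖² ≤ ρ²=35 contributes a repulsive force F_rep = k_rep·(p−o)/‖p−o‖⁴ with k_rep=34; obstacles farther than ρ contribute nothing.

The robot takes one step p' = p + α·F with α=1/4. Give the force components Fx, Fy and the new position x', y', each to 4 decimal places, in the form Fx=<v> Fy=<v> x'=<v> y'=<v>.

F_att = 1·(g−p) = 1·(-11,-13) = (-11.0000,-13.0000)
o1: d²=80 > ρ²=35 → inactive
o2: d²=5 ≤ ρ²=35; F_rep = 34·(-2,-1)/5² = (-2.7200,-1.3600)
o3: d²=164 > ρ²=35 → inactive
o4: d²=80 > ρ²=35 → inactive
F = F_att + ΣF_rep = (-13.7200,-14.3600)
p' = p + 1/4·F = (-1.4300,-1.5900)

Fx=-13.7200 Fy=-14.3600 x'=-1.4300 y'=-1.5900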